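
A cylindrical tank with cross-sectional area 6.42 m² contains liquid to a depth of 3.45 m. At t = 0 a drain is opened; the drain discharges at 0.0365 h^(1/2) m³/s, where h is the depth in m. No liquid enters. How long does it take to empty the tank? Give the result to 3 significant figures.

A dh/dt = −Q_out = −0.0365 √h.
Separate and integrate: 2(√h − √h₀) = −(0.0365/A) t.
Set h = 0: 2√h₀ = (0.0365/A) t_empty ⇒ t_empty = 2A√h₀/0.0365.
t_empty = 2·6.42·√3.45/0.0365 = 12.840·1.8574/0.0365 = 653.40 s.

653 s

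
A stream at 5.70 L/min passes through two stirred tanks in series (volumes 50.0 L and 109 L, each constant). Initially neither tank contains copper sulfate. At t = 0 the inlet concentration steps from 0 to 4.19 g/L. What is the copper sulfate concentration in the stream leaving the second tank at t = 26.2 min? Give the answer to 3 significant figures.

2.40 g/L

Species balance on tank i: dCᵢ/dt = (Cᵢ₋₁ − Cᵢ)/τᵢ with τᵢ = Vᵢ/Q.
τ₁ = 50.0/5.70 = 8.7719 min; τ₂ = 109/5.70 = 19.123 min.
Solving the cascade with C₁(0)=C₂(0)=0 gives C₂(t) = C_in[1 − (τ₁ e^(−t/τ₁) − τ₂ e^(−t/τ₂))/(τ₁ − τ₂)].
At t = 26.2: e^(−t/τ₁) = 0.050449, e^(−t/τ₂) = 0.25408.
C₂ = 4.19·[1 − (8.7719·0.050449 − 19.123·0.25408)/(-10.351)] = 4.19·0.57334 = 2.4023 g/L.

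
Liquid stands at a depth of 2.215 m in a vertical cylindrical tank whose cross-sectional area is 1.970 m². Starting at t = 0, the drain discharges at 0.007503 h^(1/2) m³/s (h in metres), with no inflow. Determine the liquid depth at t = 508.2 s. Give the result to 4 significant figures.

Volume balance on the tank: A dh/dt = −0.007503 √h.
Separate and integrate: 2(√h − √h₀) = −(0.007503/A) t.
√h = √2.215 − 0.007503·508.2/(2·1.970) = 1.48829 − 0.967773 = 0.520515.
h = 0.520515² = 0.270936 m.

0.2709 m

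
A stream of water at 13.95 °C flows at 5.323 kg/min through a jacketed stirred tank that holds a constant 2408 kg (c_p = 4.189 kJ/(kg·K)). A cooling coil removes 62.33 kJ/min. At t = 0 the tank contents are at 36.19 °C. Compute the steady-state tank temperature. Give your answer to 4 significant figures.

M c_p dT/dt = ṁ c_p (T_in − T) − Q̇.
At steady state dT/dt = 0 ⇒ T_ss = T_in − Q̇/(ṁ c_p) = 13.95 − 62.33/(5.323·4.189) = 11.1547 °C.

11.15 °C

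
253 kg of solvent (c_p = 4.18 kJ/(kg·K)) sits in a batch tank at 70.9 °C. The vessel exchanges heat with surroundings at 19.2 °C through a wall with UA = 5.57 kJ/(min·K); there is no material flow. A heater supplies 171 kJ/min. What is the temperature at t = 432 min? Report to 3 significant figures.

52.1 °C

M c_p dT/dt = −UA(T − T_amb) + Q̇.
dT/dt = (T_ss − T)/τ with T_ss = T_amb + Q̇/UA = 19.2 + 171/5.57 = 49.900 °C, τ = M c_p/UA = 253·4.18/5.57 = 189.86 min.
Solution: T(t) = T_ss + (T₀ − T_ss) e^(−t/τ).
T(432) = 49.900 + (21.000)·0.10276 = 52.058 °C.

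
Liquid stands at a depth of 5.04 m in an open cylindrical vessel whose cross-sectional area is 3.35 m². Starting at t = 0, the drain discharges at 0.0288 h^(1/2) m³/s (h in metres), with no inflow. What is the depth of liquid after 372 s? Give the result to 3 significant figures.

A dh/dt = −Q_out = −0.0288 √h.
∫ h^(−1/2) dh = −(0.0288/A) ∫ dt, giving 2√h = 2√h₀ − (0.0288/A) t.
√h = √5.04 − 0.0288·372/(2·3.35) = 2.2450 − 1.5990 = 0.64595.
h = 0.64595² = 0.41725 m.

0.417 m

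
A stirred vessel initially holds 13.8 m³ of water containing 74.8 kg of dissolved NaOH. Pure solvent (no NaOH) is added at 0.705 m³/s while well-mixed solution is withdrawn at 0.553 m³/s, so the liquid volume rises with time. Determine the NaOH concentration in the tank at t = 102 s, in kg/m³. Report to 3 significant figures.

Let m(t) be the amount of NaOH. Volume: V(t) = V₀ + (Q_in − Q_out) t = 13.8 + 0.15200 t; V(102) = 29.304 m³.
No NaOH enters, so dm/dt = −Q_out · (m/V).
dm/m = −Q_out dt/(V₀ + 0.15200 t); integrating gives ln(m/m₀) = −(Q_out/(Q_in−Q_out)) ln(V/V₀).
m = m₀ (V₀/V)^(Q_out/(Q_in−Q_out)) = 74.8 × (13.8/29.304)^(3.6382) = 4.8311 kg.
C = m/V = 4.8311/29.304 = 0.16486 kg/m³.

0.165 kg/m³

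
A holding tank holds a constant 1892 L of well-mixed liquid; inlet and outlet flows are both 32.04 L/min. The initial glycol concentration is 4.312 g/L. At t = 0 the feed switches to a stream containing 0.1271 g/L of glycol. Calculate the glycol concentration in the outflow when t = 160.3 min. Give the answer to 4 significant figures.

0.4043 g/L

Unsteady species balance (constant V, well mixed): V dC/dt = Q(C_in − C).
Rewrite as dC/dt + C/τ = C_in/τ, τ = V/Q = 59.0512 min.
C approaches C_in exponentially: C(t) = C_in + (C₀ − C_in) e^(−t/τ).
C(160.3) = 0.1271 + (4.312 − 0.1271)·e^(−160.3/59.0512) = 0.1271 + (4.18490)·0.0662318 = 0.404274 g/L.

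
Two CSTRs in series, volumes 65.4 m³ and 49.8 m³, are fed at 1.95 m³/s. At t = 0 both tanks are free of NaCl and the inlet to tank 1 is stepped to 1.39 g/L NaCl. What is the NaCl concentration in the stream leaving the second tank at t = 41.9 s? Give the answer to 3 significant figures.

Time constants: τᵢ = Vᵢ/Q for each well-mixed tank.
τ₁ = 65.4/1.95 = 33.538 s; τ₂ = 49.8/1.95 = 25.538 s.
Solving the cascade with C₁(0)=C₂(0)=0 gives C₂(t) = C_in[1 − (τ₁ e^(−t/τ₁) − τ₂ e^(−t/τ₂))/(τ₁ − τ₂)].
At t = 41.9: e^(−t/τ₁) = 0.28670, e^(−t/τ₂) = 0.19385.
C₂ = 1.39·[1 − (33.538·0.28670 − 25.538·0.19385)/(8.0000)] = 1.39·0.41689 = 0.57948 g/L.

0.579 g/L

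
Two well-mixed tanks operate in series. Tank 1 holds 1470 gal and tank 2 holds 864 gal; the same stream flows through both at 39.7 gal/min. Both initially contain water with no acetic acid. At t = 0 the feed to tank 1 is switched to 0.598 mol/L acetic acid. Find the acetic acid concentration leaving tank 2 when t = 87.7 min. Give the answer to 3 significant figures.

Species balance on tank i: dCᵢ/dt = (Cᵢ₋₁ − Cᵢ)/τᵢ with τᵢ = Vᵢ/Q.
τ₁ = 1470/39.7 = 37.028 min; τ₂ = 864/39.7 = 21.763 min.
Tank 1: C₁ = C_in(1 − e^(−t/τ₁)). Tank 2 (τ₁ ≠ τ₂): C₂ = C_in[1 − (τ₁ e^(−t/τ₁) − τ₂ e^(−t/τ₂))/(τ₁ − τ₂)].
At t = 87.7: e^(−t/τ₁) = 0.093621, e^(−t/τ₂) = 0.017779.
C₂ = 0.598·[1 − (37.028·0.093621 − 21.763·0.017779)/(15.264)] = 0.598·0.79825 = 0.47735 mol/L.

0.477 mol/L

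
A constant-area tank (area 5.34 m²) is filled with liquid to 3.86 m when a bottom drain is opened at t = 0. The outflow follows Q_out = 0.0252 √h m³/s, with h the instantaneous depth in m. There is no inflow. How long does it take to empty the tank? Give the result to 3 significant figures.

Mass balance (ρ constant): A dh/dt = −0.0252 √h.
∫ h^(−1/2) dh = −(0.0252/A) ∫ dt, giving 2√h = 2√h₀ − (0.0252/A) t.
Set h = 0: 2√h₀ = (0.0252/A) t_empty ⇒ t_empty = 2A√h₀/0.0252.
t_empty = 2·5.34·√3.86/0.0252 = 10.680·1.9647/0.0252 = 832.65 s.

833 s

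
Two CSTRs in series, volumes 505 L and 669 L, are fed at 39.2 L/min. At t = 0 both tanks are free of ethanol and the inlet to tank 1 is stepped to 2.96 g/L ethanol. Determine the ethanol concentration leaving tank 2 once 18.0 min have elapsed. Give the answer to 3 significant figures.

Time constants: τᵢ = Vᵢ/Q for each well-mixed tank.
τ₁ = 505/39.2 = 12.883 min; τ₂ = 669/39.2 = 17.066 min.
Solving the cascade with C₁(0)=C₂(0)=0 gives C₂(t) = C_in[1 − (τ₁ e^(−t/τ₁) − τ₂ e^(−t/τ₂))/(τ₁ − τ₂)].
At t = 18.0: e^(−t/τ₁) = 0.24728, e^(−t/τ₂) = 0.34829.
C₂ = 2.96·[1 − (12.883·0.24728 − 17.066·0.34829)/(-4.1837)] = 2.96·0.34066 = 1.0084 g/L.

1.01 g/L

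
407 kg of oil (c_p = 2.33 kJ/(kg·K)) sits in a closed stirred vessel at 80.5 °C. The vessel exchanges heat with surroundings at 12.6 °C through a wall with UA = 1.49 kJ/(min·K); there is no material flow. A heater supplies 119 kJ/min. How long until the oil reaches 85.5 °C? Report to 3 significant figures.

Lumped-capacitance energy balance: M c_p dT/dt = UA(T_amb − T) + Q̇.
τ = M c_p/UA = 636.45 min; T_ss = T_amb + Q̇/UA = 12.6 + 119/1.49 = 92.466 °C.
T(t) = T_ss + (T₀ − T_ss)e^(−t/τ); set T = 85.5:
t = −τ ln[(T − T_ss)/(T₀ − T_ss)] = −636.45 · ln(0.58214) = 344.35 min.

344 min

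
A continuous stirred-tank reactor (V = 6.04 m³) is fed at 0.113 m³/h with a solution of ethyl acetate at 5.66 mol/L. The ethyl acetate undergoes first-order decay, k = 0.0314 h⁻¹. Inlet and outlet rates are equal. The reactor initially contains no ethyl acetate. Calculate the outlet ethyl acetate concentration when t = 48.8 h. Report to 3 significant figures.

1.93 mol/L

Accumulation = in − out − consumed: V dC/dt = Q C_in − Q C − k V C.
This is linear with rate a = Q/V + k = 0.050109 h⁻¹.
C_ss = Q C_in/(Q + kV) = 2.1132 mol/L; C(t) = C_ss + (C₀ − C_ss) e^(−a t).
C(48.8) = 2.1132 + (-2.1132)·e^(−0.050109·48.8) = 2.1132 + (-2.1132)·0.086700 = 1.9300 mol/L.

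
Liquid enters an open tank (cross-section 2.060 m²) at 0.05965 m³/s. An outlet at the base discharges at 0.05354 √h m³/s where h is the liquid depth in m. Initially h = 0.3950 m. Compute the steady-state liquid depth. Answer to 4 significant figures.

Mass balance (ρ constant): A dh/dt = Q_in − 0.05354 √h. At steady state dh/dt = 0:
Q_in = 0.05354 √h_ss ⇒ √h_ss = 0.05965/0.05354 = 1.11412.
h_ss = 1.11412² = 1.24126 m. (Since h₀ = 0.3950 m < h_ss, the level will rise toward this value.)

1.241 m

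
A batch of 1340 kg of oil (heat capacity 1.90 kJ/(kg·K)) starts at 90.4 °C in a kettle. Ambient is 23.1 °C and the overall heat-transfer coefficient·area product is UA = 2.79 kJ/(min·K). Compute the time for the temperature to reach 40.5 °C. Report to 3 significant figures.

M c_p dT/dt = −UA(T − T_amb).
τ = M c_p/UA = 912.54 min; T_ss = T_amb = 23.100 °C.
T(t) = T_ss + (T₀ − T_ss)e^(−t/τ); set T = 40.5:
t = −τ ln[(T − T_ss)/(T₀ − T_ss)] = −912.54 · ln(0.25854) = 1234.4 min.

1230 min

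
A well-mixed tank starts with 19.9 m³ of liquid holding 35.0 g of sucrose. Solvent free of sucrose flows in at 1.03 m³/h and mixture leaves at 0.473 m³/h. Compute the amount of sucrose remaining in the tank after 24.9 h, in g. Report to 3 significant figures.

Let m(t) be the amount of sucrose. Volume: V(t) = V₀ + (Q_in − Q_out) t = 19.9 + 0.55700 t; V(24.9) = 33.769 m³.
Solute balance: dm/dt = 0 − Q_out C = −Q_out m/V(t).
dm/m = −Q_out dt/(V₀ + 0.55700 t); integrating gives ln(m/m₀) = −(Q_out/(Q_in−Q_out)) ln(V/V₀).
m = m₀ (V₀/V)^(Q_out/(Q_in−Q_out)) = 35.0 × (19.9/33.769)^(0.84919) = 22.338 g.

22.3 g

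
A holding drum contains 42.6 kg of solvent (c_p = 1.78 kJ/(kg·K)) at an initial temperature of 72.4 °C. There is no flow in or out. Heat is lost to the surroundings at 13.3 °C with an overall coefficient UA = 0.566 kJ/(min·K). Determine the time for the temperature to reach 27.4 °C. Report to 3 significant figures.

Heat balance on the well-mixed liquid: M c_p dT/dt = −UA(T − T_amb).
τ = M c_p/UA = 133.97 min; T_ss = T_amb = 13.300 °C.
T(t) = T_ss + (T₀ − T_ss)e^(−t/τ); set T = 27.4:
t = −τ ln[(T − T_ss)/(T₀ − T_ss)] = −133.97 · ln(0.23858) = 191.99 min.

192 min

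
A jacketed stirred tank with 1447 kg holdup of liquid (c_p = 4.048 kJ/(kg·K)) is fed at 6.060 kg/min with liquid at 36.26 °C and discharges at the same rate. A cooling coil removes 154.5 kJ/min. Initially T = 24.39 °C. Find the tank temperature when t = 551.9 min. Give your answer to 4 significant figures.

29.41 °C

M c_p dT/dt = ṁ c_p (T_in − T) − Q̇.
Rearrange: dT/dt = (T_ss − T)/τ with τ = M/ṁ = 238.779 min and T_ss = T_in − Q̇/(ṁ c_p) = 29.9618 °C.
T approaches T_ss exponentially: T(t) = T_ss + (T₀ − T_ss) e^(−t/τ).
T(551.9) = 29.9618 + (-5.57182)·e^(−551.9/238.779) = 29.9618 + (-5.57182)·0.0991280 = 29.4095 °C.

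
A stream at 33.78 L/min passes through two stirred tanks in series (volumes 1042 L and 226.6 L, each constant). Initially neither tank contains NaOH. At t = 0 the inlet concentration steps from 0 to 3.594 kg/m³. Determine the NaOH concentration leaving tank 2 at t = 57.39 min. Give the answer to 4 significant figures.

2.880 kg/m³

Species balance on tank i: dCᵢ/dt = (Cᵢ₋₁ − Cᵢ)/τᵢ with τᵢ = Vᵢ/Q.
τ₁ = 1042/33.78 = 30.8467 min; τ₂ = 226.6/33.78 = 6.70811 min.
Solving the cascade with C₁(0)=C₂(0)=0 gives C₂(t) = C_in[1 − (τ₁ e^(−t/τ₁) − τ₂ e^(−t/τ₂))/(τ₁ − τ₂)].
At t = 57.39: e^(−t/τ₁) = 0.155596, e^(−t/τ₂) = 0.000192519.
C₂ = 3.594·[1 − (30.8467·0.155596 − 6.70811·0.000192519)/(24.1385)] = 3.594·0.801218 = 2.87958 kg/m³.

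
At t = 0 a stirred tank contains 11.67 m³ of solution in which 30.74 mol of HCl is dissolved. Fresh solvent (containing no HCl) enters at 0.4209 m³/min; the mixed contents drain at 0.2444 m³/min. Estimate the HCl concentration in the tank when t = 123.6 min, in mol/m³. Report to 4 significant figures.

0.2133 mol/m³

Total volume: dV/dt = Q_in − Q_out = 0.176500 m³/min, so V(t) = 11.67 + 0.176500 t and V(123.6) = 33.4854 m³.
Species balance (pure solvent in): dm/dt = −Q_out · m/V(t).
Separate: dm/m = −Q_out dt/V(t) ⇒ ln(m/m₀) = −(Q_out/(Q_in−Q_out)) ln(V/V₀).
m = m₀ (V₀/V)^(Q_out/(Q_in−Q_out)) = 30.74 × (11.67/33.4854)^(1.38470) = 7.14181 mol.
C = m/V = 7.14181/33.4854 = 0.213281 mol/m³.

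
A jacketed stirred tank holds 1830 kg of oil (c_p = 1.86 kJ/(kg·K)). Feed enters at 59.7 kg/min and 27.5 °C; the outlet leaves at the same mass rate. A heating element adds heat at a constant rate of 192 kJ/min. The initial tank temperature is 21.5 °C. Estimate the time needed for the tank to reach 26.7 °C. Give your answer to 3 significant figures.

First-law balance (no shaft work): M c_p dT/dt = ṁ c_p (T_in − T) + 192.
τ = M/ṁ = 30.653 min; T_ss = T_in + Q̇/(ṁ c_p) = 29.229 °C.
T(t) = T_ss + (T₀ − T_ss) e^(−t/τ). Set T = 26.7:
e^(−t/τ) = (26.7 − 29.229)/(21.5 − 29.229) = 0.32722
t = −30.653 · ln(0.32722) = 34.244 min.

34.2 min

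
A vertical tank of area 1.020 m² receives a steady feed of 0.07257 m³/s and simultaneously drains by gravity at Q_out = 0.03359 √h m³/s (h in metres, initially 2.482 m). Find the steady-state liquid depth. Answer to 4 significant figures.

4.668 m

Accumulation of liquid (constant cross-section A): A dh/dt = Q_in − 0.03359 √h. At steady state dh/dt = 0:
Q_in = 0.03359 √h_ss ⇒ √h_ss = 0.07257/0.03359 = 2.16046.
h_ss = 2.16046² = 4.66761 m. (Since h₀ = 2.482 m < h_ss, the level will rise toward this value.)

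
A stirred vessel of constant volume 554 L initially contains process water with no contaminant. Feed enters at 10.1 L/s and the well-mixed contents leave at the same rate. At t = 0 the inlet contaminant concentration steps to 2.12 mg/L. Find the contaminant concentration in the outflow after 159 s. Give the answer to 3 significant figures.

Transient balance on the dissolved component: V dC/dt = Q(C_in − C).
So dC/dt = (C_in − C)/τ with τ = V/Q = 554/10.1 = 54.851 s.
C approaches C_in exponentially: C(t) = C_in + (C₀ − C_in) e^(−t/τ).
C(159) = 2.12 + (0 − 2.12)·e^(−159/54.851) = 2.12 + (-2.1200)·0.055093 = 2.0032 mg/L.

2.00 mg/L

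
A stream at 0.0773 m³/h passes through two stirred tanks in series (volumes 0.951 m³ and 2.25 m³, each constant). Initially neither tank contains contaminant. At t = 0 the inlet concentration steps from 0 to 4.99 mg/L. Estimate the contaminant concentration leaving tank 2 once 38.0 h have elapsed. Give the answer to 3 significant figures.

Species balance on tank i: dCᵢ/dt = (Cᵢ₋₁ − Cᵢ)/τᵢ with τᵢ = Vᵢ/Q.
τ₁ = 0.951/0.0773 = 12.303 h; τ₂ = 2.25/0.0773 = 29.107 h.
Solving the cascade with C₁(0)=C₂(0)=0 gives C₂(t) = C_in[1 − (τ₁ e^(−t/τ₁) − τ₂ e^(−t/τ₂))/(τ₁ − τ₂)].
At t = 38.0: e^(−t/τ₁) = 0.045559, e^(−t/τ₂) = 0.27103.
C₂ = 4.99·[1 − (12.303·0.045559 − 29.107·0.27103)/(-16.805)] = 4.99·0.56390 = 2.8138 mg/L.

2.81 mg/L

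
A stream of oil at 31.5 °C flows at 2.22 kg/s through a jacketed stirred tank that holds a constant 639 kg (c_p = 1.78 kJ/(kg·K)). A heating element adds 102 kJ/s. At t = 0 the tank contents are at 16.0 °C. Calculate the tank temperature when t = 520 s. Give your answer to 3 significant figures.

Unsteady energy balance on the tank contents: M c_p dT/dt = ṁ c_p (T_in − T) + 102.
Rearrange: dT/dt = (T_ss − T)/τ with τ = M/ṁ = 287.84 s and T_ss = T_in + Q̇/(ṁ c_p) = 57.312 °C.
Solution: T(t) = T_ss + (T₀ − T_ss) e^(−t/τ).
T(520) = 57.312 + (-41.312)·e^(−520/287.84) = 57.312 + (-41.312)·0.16422 = 50.528 °C.

50.5 °C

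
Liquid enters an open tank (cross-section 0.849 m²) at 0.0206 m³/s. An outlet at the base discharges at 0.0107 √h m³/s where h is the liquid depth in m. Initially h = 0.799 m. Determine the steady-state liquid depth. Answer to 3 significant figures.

3.71 m

A dh/dt = Q_in − 0.0107 √h. Steady state requires inflow = outflow:
Q_in = 0.0107 √h_ss ⇒ √h_ss = 0.0206/0.0107 = 1.9252.
h_ss = 1.9252² = 3.7065 m. (Since h₀ = 0.799 m < h_ss, the level will rise toward this value.)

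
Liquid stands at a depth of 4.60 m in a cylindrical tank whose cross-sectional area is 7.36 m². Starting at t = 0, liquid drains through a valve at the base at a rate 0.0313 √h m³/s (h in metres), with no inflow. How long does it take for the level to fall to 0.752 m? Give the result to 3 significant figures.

601 s

Volume balance on the tank: A dh/dt = −0.0313 √h.
∫ h^(−1/2) dh = −(0.0313/A) ∫ dt, giving 2√h = 2√h₀ − (0.0313/A) t.
t = 2A(√h₀ − √h)/0.0313 = 2·7.36·(√4.60 − √0.752)/0.0313
  = 14.720 × (2.1448 − 0.86718) / 0.0313 = 600.83 s.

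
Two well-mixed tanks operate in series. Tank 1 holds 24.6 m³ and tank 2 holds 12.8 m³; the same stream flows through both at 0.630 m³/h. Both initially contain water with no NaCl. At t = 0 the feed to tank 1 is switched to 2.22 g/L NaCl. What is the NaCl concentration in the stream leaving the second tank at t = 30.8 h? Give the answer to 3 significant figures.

0.646 g/L

Time constants: τᵢ = Vᵢ/Q for each well-mixed tank.
τ₁ = 24.6/0.630 = 39.048 h; τ₂ = 12.8/0.630 = 20.317 h.
Tank 1: C₁ = C_in(1 − e^(−t/τ₁)). Tank 2 (τ₁ ≠ τ₂): C₂ = C_in[1 − (τ₁ e^(−t/τ₁) − τ₂ e^(−t/τ₂))/(τ₁ − τ₂)].
At t = 30.8: e^(−t/τ₁) = 0.45440, e^(−t/τ₂) = 0.21960.
C₂ = 2.22·[1 − (39.048·0.45440 − 20.317·0.21960)/(18.730)] = 2.22·0.29091 = 0.64581 g/L.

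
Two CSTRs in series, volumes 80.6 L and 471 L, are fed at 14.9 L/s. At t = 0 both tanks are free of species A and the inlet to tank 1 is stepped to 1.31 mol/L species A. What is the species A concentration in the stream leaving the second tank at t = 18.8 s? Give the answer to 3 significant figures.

Species balance on tank i: dCᵢ/dt = (Cᵢ₋₁ − Cᵢ)/τᵢ with τᵢ = Vᵢ/Q.
τ₁ = 80.6/14.9 = 5.4094 s; τ₂ = 471/14.9 = 31.611 s.
Tank 1: C₁ = C_in(1 − e^(−t/τ₁)). Tank 2 (τ₁ ≠ τ₂): C₂ = C_in[1 − (τ₁ e^(−t/τ₁) − τ₂ e^(−t/τ₂))/(τ₁ − τ₂)].
At t = 18.8: e^(−t/τ₁) = 0.030948, e^(−t/τ₂) = 0.55171.
C₂ = 1.31·[1 − (5.4094·0.030948 − 31.611·0.55171)/(-26.201)] = 1.31·0.34078 = 0.44642 mol/L.

0.446 mol/L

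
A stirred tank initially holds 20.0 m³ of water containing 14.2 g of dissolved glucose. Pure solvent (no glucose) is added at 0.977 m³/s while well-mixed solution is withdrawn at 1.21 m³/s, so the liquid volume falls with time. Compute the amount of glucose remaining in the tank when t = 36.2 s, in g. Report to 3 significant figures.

Let m(t) be the amount of glucose. Volume: V(t) = V₀ + (Q_in − Q_out) t = 20.0 − 0.23300 t; V(36.2) = 11.565 m³.
Species balance (pure solvent in): dm/dt = −Q_out · m/V(t).
Separate: dm/m = −Q_out dt/V(t) ⇒ ln(m/m₀) = −(Q_out/(Q_in−Q_out)) ln(V/V₀).
m = m₀ (V₀/V)^(Q_out/(Q_in−Q_out)) = 14.2 × (20.0/11.565)^(-5.1931) = 0.82604 g.

0.826 g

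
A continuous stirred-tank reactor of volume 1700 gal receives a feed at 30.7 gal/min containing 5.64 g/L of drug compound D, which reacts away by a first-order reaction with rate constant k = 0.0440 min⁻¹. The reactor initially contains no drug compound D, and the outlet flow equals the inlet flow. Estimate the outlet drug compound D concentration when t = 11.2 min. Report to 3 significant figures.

0.822 g/L

V dC/dt = Q(C_in − C) − k V C.
This is linear with rate a = Q/V + k = 0.062059 min⁻¹.
C_ss = Q C_in/(Q + kV) = 1.6412 g/L; C(t) = C_ss + (C₀ − C_ss) e^(−a t).
C(11.2) = 1.6412 + (-1.6412)·e^(−0.062059·11.2) = 1.6412 + (-1.6412)·0.49905 = 0.82217 g/L.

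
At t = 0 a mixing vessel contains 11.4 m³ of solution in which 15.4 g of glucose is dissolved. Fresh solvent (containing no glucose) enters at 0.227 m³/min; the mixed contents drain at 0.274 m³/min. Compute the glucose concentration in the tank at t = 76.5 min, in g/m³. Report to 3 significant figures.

0.217 g/m³

Total volume: dV/dt = Q_in − Q_out = -0.047000 m³/min, so V(t) = 11.4 − 0.047000 t and V(76.5) = 7.8045 m³.
Solute balance: dm/dt = 0 − Q_out C = −Q_out m/V(t).
dm/m = −Q_out dt/(V₀ − 0.047000 t); integrating gives ln(m/m₀) = −(Q_out/(Q_in−Q_out)) ln(V/V₀).
m = m₀ (V₀/V)^(Q_out/(Q_in−Q_out)) = 15.4 × (11.4/7.8045)^(-5.8298) = 1.6911 g.
C = m/V = 1.6911/7.8045 = 0.21668 g/m³.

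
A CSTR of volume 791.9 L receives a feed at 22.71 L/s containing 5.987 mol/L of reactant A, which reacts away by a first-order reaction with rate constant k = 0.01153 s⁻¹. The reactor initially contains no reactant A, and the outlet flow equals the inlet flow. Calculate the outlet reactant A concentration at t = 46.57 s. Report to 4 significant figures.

3.614 mol/L

V dC/dt = Q(C_in − C) − k V C.
This is linear with rate a = Q/V + k = 0.0402079 s⁻¹.
C_ss = Q C_in/(Q + kV) = 4.27017 mol/L; C(t) = C_ss + (C₀ − C_ss) e^(−a t).
C(46.57) = 4.27017 + (-4.27017)·e^(−0.0402079·46.57) = 4.27017 + (-4.27017)·0.153742 = 3.61367 mol/L.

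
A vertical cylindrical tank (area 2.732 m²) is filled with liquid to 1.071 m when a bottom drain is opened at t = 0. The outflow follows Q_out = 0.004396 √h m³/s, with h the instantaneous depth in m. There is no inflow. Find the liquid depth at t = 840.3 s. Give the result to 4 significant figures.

A dh/dt = −Q_out = −0.004396 √h.
This is separable: 2 d(√h)/dt = −0.004396/A, so √h = √h₀ − (0.004396/(2A)) t.
√h = √1.071 − 0.004396·840.3/(2·2.732) = 1.03489 − 0.676054 = 0.358837.
h = 0.358837² = 0.128764 m.

0.1288 m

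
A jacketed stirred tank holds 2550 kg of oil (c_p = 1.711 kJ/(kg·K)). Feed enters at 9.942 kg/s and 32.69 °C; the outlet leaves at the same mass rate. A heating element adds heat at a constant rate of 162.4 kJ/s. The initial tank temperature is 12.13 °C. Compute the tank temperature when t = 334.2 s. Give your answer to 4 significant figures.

34.06 °C

M c_p dT/dt = ṁ c_p (T_in − T) + Q̇.
Rearrange: dT/dt = (T_ss − T)/τ with τ = M/ṁ = 256.488 s and T_ss = T_in + Q̇/(ṁ c_p) = 42.2369 °C.
This is linear first-order; T(t) = T_ss + (T₀ − T_ss) e^(−t/τ).
T(334.2) = 42.2369 + (-30.1069)·e^(−334.2/256.488) = 42.2369 + (-30.1069)·0.271719 = 34.0563 °C.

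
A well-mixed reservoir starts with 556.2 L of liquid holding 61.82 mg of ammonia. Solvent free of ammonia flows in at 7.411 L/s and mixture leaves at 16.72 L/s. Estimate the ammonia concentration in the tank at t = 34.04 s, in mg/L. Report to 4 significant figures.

0.05680 mg/L

Let m(t) be the amount of ammonia. Volume: V(t) = V₀ + (Q_in − Q_out) t = 556.2 − 9.30900 t; V(34.04) = 239.322 L.
No ammonia enters, so dm/dt = −Q_out · (m/V).
dm/m = −Q_out dt/(V₀ − 9.30900 t); integrating gives ln(m/m₀) = −(Q_out/(Q_in−Q_out)) ln(V/V₀).
m = m₀ (V₀/V)^(Q_out/(Q_in−Q_out)) = 61.82 × (556.2/239.322)^(-1.79611) = 13.5927 mg.
C = m/V = 13.5927/239.322 = 0.0567967 mg/L.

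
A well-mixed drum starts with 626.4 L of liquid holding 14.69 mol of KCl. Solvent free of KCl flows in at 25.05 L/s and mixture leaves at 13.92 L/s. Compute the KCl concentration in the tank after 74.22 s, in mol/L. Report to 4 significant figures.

0.003533 mol/L

Total volume: dV/dt = Q_in − Q_out = 11.1300 L/s, so V(t) = 626.4 + 11.1300 t and V(74.22) = 1452.47 L.
Species balance (pure solvent in): dm/dt = −Q_out · m/V(t).
Separate: dm/m = −Q_out dt/V(t) ⇒ ln(m/m₀) = −(Q_out/(Q_in−Q_out)) ln(V/V₀).
m = m₀ (V₀/V)^(Q_out/(Q_in−Q_out)) = 14.69 × (626.4/1452.47)^(1.25067) = 5.13106 mol.
C = m/V = 5.13106/1452.47 = 0.00353265 mol/L.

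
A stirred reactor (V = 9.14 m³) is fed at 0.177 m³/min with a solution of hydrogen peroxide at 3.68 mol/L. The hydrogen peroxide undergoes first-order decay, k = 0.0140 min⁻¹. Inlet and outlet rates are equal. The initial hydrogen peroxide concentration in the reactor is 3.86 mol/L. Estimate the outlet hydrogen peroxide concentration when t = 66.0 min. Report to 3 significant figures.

2.33 mol/L

Species balance: V dC/dt = Q C_in − Q C − k V C.
dC/dt = (Q/V) C_in − (Q/V + k) C; effective rate a = Q/V + k = 0.019365 + 0.0140 = 0.033365 min⁻¹.
C_ss = Q C_in/(Q + kV) = 2.1359 mol/L; C(t) = C_ss + (C₀ − C_ss) e^(−a t).
C(66.0) = 2.1359 + (1.7241)·e^(−0.033365·66.0) = 2.1359 + (1.7241)·0.11057 = 2.3265 mol/L.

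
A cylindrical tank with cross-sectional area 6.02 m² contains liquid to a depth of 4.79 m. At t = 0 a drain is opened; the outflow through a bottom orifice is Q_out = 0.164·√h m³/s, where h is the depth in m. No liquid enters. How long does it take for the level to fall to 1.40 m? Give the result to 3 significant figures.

Mass balance (ρ constant): A dh/dt = −0.164 √h.
∫ h^(−1/2) dh = −(0.164/A) ∫ dt, giving 2√h = 2√h₀ − (0.164/A) t.
t = 2A(√h₀ − √h)/0.164 = 2·6.02·(√4.79 − √1.40)/0.164
  = 12.040 × (2.1886 − 1.1832) / 0.164 = 73.810 s.

73.8 s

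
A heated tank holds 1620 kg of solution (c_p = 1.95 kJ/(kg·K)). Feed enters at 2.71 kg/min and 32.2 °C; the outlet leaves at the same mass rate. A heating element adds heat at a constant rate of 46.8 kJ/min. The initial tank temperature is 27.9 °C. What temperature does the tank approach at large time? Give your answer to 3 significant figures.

M c_p dT/dt = ṁ c_p (T_in − T) + Q̇.
At steady state dT/dt = 0 ⇒ T_ss = T_in + Q̇/(ṁ c_p) = 32.2 + 46.8/(2.71·1.95) = 41.056 °C.

41.1 °C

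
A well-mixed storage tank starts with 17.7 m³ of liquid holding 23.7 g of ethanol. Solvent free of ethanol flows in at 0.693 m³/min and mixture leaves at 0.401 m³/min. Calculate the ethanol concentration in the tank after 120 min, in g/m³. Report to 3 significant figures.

Total volume: dV/dt = Q_in − Q_out = 0.29200 m³/min, so V(t) = 17.7 + 0.29200 t and V(120) = 52.740 m³.
No ethanol enters, so dm/dt = −Q_out · (m/V).
Separate: dm/m = −Q_out dt/V(t) ⇒ ln(m/m₀) = −(Q_out/(Q_in−Q_out)) ln(V/V₀).
m = m₀ (V₀/V)^(Q_out/(Q_in−Q_out)) = 23.7 × (17.7/52.740)^(1.3733) = 5.2915 g.
C = m/V = 5.2915/52.740 = 0.10033 g/m³.

0.100 g/m³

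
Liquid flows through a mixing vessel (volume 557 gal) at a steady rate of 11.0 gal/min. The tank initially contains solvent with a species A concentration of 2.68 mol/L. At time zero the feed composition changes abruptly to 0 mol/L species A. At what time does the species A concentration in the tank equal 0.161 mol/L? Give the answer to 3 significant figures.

Unsteady species balance (constant V, well mixed): V dC/dt = Q(C_in − C), so τ = V/Q = 50.636 min.
C(t) = C_in + (C₀ − C_in) e^(−t/τ). Set C = 0.161 and solve for t:
e^(−t/τ) = (C − C_in)/(C₀ − C_in) = (0.161 − 0)/(2.68 − 0) = 0.060075
t = −τ ln(…) = 50.636 × 2.8122 = 142.40 min.

142 min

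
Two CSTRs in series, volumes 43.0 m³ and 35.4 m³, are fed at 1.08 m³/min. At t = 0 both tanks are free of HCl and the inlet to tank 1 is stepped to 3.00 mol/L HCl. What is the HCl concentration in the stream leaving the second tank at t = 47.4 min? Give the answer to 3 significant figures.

1.13 mol/L

Time constants: τᵢ = Vᵢ/Q for each well-mixed tank.
τ₁ = 43.0/1.08 = 39.815 min; τ₂ = 35.4/1.08 = 32.778 min.
Solving the cascade with C₁(0)=C₂(0)=0 gives C₂(t) = C_in[1 − (τ₁ e^(−t/τ₁) − τ₂ e^(−t/τ₂))/(τ₁ − τ₂)].
At t = 47.4: e^(−t/τ₁) = 0.30407, e^(−t/τ₂) = 0.23549.
C₂ = 3.00·[1 − (39.815·0.30407 − 32.778·0.23549)/(7.0370)] = 3.00·0.37650 = 1.1295 mol/L.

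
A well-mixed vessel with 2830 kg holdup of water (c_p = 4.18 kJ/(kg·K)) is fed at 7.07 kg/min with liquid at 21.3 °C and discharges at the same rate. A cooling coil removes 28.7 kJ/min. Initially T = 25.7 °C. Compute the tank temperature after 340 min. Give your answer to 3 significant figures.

22.6 °C

Unsteady energy balance on the tank contents: M c_p dT/dt = ṁ c_p (T_in − T) − 28.7.
τ = M/ṁ = 400.28 min; T_ss = T_in − Q̇/(ṁ c_p) = 21.3 − 28.7/(7.07·4.18) = 20.329 °C.
Solution: T(t) = T_ss + (T₀ − T_ss) e^(−t/τ).
T(340) = 20.329 + (5.3711)·e^(−340/400.28) = 20.329 + (5.3711)·0.42767 = 22.626 °C.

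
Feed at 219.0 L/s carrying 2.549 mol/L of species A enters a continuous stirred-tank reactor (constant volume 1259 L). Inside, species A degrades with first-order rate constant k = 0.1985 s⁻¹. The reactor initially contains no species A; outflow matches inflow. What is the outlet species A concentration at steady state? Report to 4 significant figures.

Species balance: V dC/dt = Q C_in − Q C − k V C.
At steady state: 0 = Q C_in − (Q + kV) C_ss, so C_ss = Q C_in/(Q + kV).
C_ss = 219.0·2.549/(219.0 + 0.1985·1259) = 558.231/468.912 = 1.19048 mol/L.

1.190 mol/L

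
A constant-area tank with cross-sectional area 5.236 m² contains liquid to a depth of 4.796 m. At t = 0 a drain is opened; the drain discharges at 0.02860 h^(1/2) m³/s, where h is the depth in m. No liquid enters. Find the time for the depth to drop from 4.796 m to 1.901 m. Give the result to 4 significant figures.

Mass balance (ρ constant): A dh/dt = −0.02860 √h.
∫ h^(−1/2) dh = −(0.02860/A) ∫ dt, giving 2√h = 2√h₀ − (0.02860/A) t.
t = 2A(√h₀ − √h)/0.02860 = 2·5.236·(√4.796 − √1.901)/0.02860
  = 10.4720 × (2.18998 − 1.37877) / 0.02860 = 297.028 s.

297.0 s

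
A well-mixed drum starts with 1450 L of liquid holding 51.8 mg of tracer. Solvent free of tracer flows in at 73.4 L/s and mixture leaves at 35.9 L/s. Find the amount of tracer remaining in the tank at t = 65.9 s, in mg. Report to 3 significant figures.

Let m(t) be the amount of tracer. Volume: V(t) = V₀ + (Q_in − Q_out) t = 1450 + 37.500 t; V(65.9) = 3921.3 L.
Species balance (pure solvent in): dm/dt = −Q_out · m/V(t).
Separate: dm/m = −Q_out dt/V(t) ⇒ ln(m/m₀) = −(Q_out/(Q_in−Q_out)) ln(V/V₀).
m = m₀ (V₀/V)^(Q_out/(Q_in−Q_out)) = 51.8 × (1450/3921.3)^(0.95733) = 19.985 mg.

20.0 mg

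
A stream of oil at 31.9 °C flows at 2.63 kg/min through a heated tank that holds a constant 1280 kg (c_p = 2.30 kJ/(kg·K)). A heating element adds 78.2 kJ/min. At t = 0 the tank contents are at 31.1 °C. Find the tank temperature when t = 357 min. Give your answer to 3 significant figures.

Unsteady energy balance on the tank contents: M c_p dT/dt = ṁ c_p (T_in − T) + 78.2.
Rearrange: dT/dt = (T_ss − T)/τ with τ = M/ṁ = 486.69 min and T_ss = T_in + Q̇/(ṁ c_p) = 44.828 °C.
Integrating: T(t) = T_ss + (T₀ − T_ss) e^(−t/τ).
T(357) = 44.828 + (-13.728)·e^(−357/486.69) = 44.828 + (-13.728)·0.48021 = 38.235 °C.

38.2 °C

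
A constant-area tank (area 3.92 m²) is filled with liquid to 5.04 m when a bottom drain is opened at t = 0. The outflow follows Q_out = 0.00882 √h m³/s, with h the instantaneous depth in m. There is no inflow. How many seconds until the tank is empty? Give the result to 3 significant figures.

2000 s

A dh/dt = −Q_out = −0.00882 √h.
Separate and integrate: 2(√h − √h₀) = −(0.00882/A) t.
Set h = 0: 2√h₀ = (0.00882/A) t_empty ⇒ t_empty = 2A√h₀/0.00882.
t_empty = 2·3.92·√5.04/0.00882 = 7.8400·2.2450/0.00882 = 1995.6 s.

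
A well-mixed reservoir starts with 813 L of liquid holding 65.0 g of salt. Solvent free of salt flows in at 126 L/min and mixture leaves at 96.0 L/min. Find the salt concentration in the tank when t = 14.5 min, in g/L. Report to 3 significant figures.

0.0132 g/L

Total volume: dV/dt = Q_in − Q_out = 30.000 L/min, so V(t) = 813 + 30.000 t and V(14.5) = 1248.0 L.
Solute balance: dm/dt = 0 − Q_out C = −Q_out m/V(t).
dm/m = −Q_out dt/(V₀ + 30.000 t); integrating gives ln(m/m₀) = −(Q_out/(Q_in−Q_out)) ln(V/V₀).
m = m₀ (V₀/V)^(Q_out/(Q_in−Q_out)) = 65.0 × (813/1248.0)^(3.2000) = 16.494 g.
C = m/V = 16.494/1248.0 = 0.013216 g/L.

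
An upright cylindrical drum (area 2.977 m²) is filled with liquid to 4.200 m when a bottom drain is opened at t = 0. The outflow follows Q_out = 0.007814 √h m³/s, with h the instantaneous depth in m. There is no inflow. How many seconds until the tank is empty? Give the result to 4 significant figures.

A dh/dt = −Q_out = −0.007814 √h.
Separate and integrate: 2(√h − √h₀) = −(0.007814/A) t.
Tank is empty when √h = 0: t_empty = 2A√h₀/0.007814.
t_empty = 2·2.977·√4.200/0.007814 = 5.95400·2.04939/0.007814 = 1561.57 s.

1562 s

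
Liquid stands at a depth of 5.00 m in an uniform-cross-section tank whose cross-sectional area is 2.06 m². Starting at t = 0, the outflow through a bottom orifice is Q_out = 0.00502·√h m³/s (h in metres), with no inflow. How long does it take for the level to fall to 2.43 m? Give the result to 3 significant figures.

With no inflow, A dh/dt = −0.00502 √h.
This is separable: 2 d(√h)/dt = −0.00502/A, so √h = √h₀ − (0.00502/(2A)) t.
t = 2A(√h₀ − √h)/0.00502 = 2·2.06·(√5.00 − √2.43)/0.00502
  = 4.1200 × (2.2361 − 1.5588) / 0.00502 = 555.81 s.

556 s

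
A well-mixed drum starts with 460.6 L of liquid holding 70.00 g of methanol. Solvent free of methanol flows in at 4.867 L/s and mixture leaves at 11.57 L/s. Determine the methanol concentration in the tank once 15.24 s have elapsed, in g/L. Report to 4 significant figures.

0.1267 g/L

Total volume: dV/dt = Q_in − Q_out = -6.70300 L/s, so V(t) = 460.6 − 6.70300 t and V(15.24) = 358.446 L.
Species balance (pure solvent in): dm/dt = −Q_out · m/V(t).
Separate: dm/m = −Q_out dt/V(t) ⇒ ln(m/m₀) = −(Q_out/(Q_in−Q_out)) ln(V/V₀).
m = m₀ (V₀/V)^(Q_out/(Q_in−Q_out)) = 70.00 × (460.6/358.446)^(-1.72609) = 45.4074 g.
C = m/V = 45.4074/358.446 = 0.126678 g/L.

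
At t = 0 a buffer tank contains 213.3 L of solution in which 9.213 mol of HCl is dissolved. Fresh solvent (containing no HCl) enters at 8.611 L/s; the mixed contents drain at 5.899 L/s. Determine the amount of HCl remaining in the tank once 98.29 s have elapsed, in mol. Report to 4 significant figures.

1.579 mol

Let m(t) be the amount of HCl. Volume: V(t) = V₀ + (Q_in − Q_out) t = 213.3 + 2.71200 t; V(98.29) = 479.862 L.
Solute balance: dm/dt = 0 − Q_out C = −Q_out m/V(t).
Separate: dm/m = −Q_out dt/V(t) ⇒ ln(m/m₀) = −(Q_out/(Q_in−Q_out)) ln(V/V₀).
m = m₀ (V₀/V)^(Q_out/(Q_in−Q_out)) = 9.213 × (213.3/479.862)^(2.17515) = 1.57934 mol.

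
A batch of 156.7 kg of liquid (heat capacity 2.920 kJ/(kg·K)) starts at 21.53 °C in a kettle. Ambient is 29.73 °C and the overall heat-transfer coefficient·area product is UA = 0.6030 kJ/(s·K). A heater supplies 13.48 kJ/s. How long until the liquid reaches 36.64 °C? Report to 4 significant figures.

First-law balance (no shaft work): M c_p dT/dt = −UA(T − T_amb) + Q̇.
τ = M c_p/UA = 758.813 s; T_ss = T_amb + Q̇/UA = 29.73 + 13.48/0.6030 = 52.0849 °C.
T(t) = T_ss + (T₀ − T_ss)e^(−t/τ); set T = 36.64:
t = −τ ln[(T − T_ss)/(T₀ − T_ss)] = −758.813 · ln(0.505480) = 517.697 s.

517.7 s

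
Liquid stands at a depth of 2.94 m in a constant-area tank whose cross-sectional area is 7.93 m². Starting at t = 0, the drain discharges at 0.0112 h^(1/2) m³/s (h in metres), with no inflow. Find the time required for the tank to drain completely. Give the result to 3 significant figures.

Accumulation of liquid (constant cross-section A): A dh/dt = −0.0112 √h.
Separate and integrate: 2(√h − √h₀) = −(0.0112/A) t.
Set h = 0: 2√h₀ = (0.0112/A) t_empty ⇒ t_empty = 2A√h₀/0.0112.
t_empty = 2·7.93·√2.94/0.0112 = 15.860·1.7146/0.0112 = 2428.1 s.

2430 s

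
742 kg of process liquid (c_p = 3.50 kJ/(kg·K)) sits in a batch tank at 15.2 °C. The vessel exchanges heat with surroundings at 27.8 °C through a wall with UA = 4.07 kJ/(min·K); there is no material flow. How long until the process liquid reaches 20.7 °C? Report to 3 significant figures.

M c_p dT/dt = −UA(T − T_amb).
τ = M c_p/UA = 638.08 min; T_ss = T_amb = 27.800 °C.
T(t) = T_ss + (T₀ − T_ss)e^(−t/τ); set T = 20.7:
t = −τ ln[(T − T_ss)/(T₀ − T_ss)] = −638.08 · ln(0.56349) = 366.01 min.

366 min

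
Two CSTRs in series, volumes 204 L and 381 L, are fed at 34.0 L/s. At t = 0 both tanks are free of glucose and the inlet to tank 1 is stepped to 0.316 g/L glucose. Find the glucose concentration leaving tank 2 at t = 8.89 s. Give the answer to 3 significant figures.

Each tank obeys Vᵢ dCᵢ/dt = Q(Cᵢ₋₁ − Cᵢ), so τᵢ = Vᵢ/Q.
τ₁ = 204/34.0 = 6.0000 s; τ₂ = 381/34.0 = 11.206 s.
Solving the cascade with C₁(0)=C₂(0)=0 gives C₂(t) = C_in[1 − (τ₁ e^(−t/τ₁) − τ₂ e^(−t/τ₂))/(τ₁ − τ₂)].
At t = 8.89: e^(−t/τ₁) = 0.22726, e^(−t/τ₂) = 0.45233.
C₂ = 0.316·[1 − (6.0000·0.22726 − 11.206·0.45233)/(-5.2059)] = 0.316·0.28826 = 0.091089 g/L.

0.0911 g/L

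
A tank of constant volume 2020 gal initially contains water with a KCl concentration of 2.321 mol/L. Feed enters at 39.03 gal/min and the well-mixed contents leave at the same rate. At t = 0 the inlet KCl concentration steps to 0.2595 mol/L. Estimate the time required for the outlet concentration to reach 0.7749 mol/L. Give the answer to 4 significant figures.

71.75 min

Species balance on the tank: V dC/dt = Q(C_in − C), so τ = V/Q = 51.7551 min.
C(t) = C_in + (C₀ − C_in) e^(−t/τ). Set C = 0.7749 and solve for t:
e^(−t/τ) = (C − C_in)/(C₀ − C_in) = (0.7749 − 0.2595)/(2.321 − 0.2595) = 0.250012
t = −τ ln(…) = 51.7551 × 1.38625 = 71.7452 min.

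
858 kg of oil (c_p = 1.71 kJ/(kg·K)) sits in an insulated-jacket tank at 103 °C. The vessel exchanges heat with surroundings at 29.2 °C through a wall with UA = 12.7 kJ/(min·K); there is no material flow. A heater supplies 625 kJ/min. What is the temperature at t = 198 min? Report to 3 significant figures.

M c_p dT/dt = −UA(T − T_amb) + Q̇.
dT/dt = (T_ss − T)/τ with T_ss = T_amb + Q̇/UA = 29.2 + 625/12.7 = 78.413 °C, τ = M c_p/UA = 858·1.71/12.7 = 115.53 min.
Integrating: T(t) = T_ss + (T₀ − T_ss) e^(−t/τ).
T(198) = 78.413 + (24.587)·0.18016 = 82.842 °C.

82.8 °C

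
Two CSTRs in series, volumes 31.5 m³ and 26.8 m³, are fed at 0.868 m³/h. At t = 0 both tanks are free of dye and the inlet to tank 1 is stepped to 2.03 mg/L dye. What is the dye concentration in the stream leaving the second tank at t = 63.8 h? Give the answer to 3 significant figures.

Species balance on tank i: dCᵢ/dt = (Cᵢ₋₁ − Cᵢ)/τᵢ with τᵢ = Vᵢ/Q.
τ₁ = 31.5/0.868 = 36.290 h; τ₂ = 26.8/0.868 = 30.876 h.
Solving the cascade with C₁(0)=C₂(0)=0 gives C₂(t) = C_in[1 − (τ₁ e^(−t/τ₁) − τ₂ e^(−t/τ₂))/(τ₁ − τ₂)].
At t = 63.8: e^(−t/τ₁) = 0.17238, e^(−t/τ₂) = 0.12665.
C₂ = 2.03·[1 − (36.290·0.17238 − 30.876·0.12665)/(5.4147)] = 2.03·0.56683 = 1.1507 mg/L.

1.15 mg/L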